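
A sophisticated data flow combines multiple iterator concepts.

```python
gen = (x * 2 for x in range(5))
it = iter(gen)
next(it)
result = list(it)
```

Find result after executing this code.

Step 1: Generator produces [0, 2, 4, 6, 8].
Step 2: next(it) consumes first element (0).
Step 3: list(it) collects remaining: [2, 4, 6, 8].
Therefore result = [2, 4, 6, 8].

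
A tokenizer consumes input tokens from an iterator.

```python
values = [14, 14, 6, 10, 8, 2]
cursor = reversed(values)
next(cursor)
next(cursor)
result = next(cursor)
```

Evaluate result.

Step 1: reversed([14, 14, 6, 10, 8, 2]) gives iterator: [2, 8, 10, 6, 14, 14].
Step 2: First next() = 2, second next() = 8.
Step 3: Third next() = 10.
Therefore result = 10.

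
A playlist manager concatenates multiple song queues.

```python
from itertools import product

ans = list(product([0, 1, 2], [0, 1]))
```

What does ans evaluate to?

Step 1: product([0, 1, 2], [0, 1]) gives all pairs:
  (0, 0)
  (0, 1)
  (1, 0)
  (1, 1)
  (2, 0)
  (2, 1)
Therefore ans = [(0, 0), (0, 1), (1, 0), (1, 1), (2, 0), (2, 1)].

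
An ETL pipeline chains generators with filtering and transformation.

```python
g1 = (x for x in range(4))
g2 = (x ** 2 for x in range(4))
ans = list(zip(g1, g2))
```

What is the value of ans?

Step 1: g1 produces [0, 1, 2, 3].
Step 2: g2 produces [0, 1, 4, 9].
Step 3: zip pairs them: [(0, 0), (1, 1), (2, 4), (3, 9)].
Therefore ans = [(0, 0), (1, 1), (2, 4), (3, 9)].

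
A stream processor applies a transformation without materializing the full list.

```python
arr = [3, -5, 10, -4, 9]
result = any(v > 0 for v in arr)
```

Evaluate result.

Step 1: Check v > 0 for each element in [3, -5, 10, -4, 9]:
  3 > 0: True
  -5 > 0: False
  10 > 0: True
  -4 > 0: False
  9 > 0: True
Step 2: any() returns True.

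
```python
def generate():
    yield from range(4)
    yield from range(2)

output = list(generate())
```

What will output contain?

Step 1: Trace yields in order:
  yield 0
  yield 1
  yield 2
  yield 3
  yield 0
  yield 1
Therefore output = [0, 1, 2, 3, 0, 1].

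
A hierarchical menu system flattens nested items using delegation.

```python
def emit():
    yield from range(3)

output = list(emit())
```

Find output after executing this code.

Step 1: yield from delegates to the iterable, yielding each element.
Step 2: Collected values: [0, 1, 2].
Therefore output = [0, 1, 2].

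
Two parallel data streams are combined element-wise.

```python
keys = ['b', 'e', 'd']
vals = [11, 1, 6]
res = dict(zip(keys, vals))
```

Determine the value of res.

Step 1: zip pairs keys with values:
  'b' -> 11
  'e' -> 1
  'd' -> 6
Therefore res = {'b': 11, 'e': 1, 'd': 6}.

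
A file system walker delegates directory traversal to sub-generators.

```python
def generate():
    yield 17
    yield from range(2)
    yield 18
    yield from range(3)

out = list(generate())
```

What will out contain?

Step 1: Trace yields in order:
  yield 17
  yield 0
  yield 1
  yield 18
  yield 0
  yield 1
  yield 2
Therefore out = [17, 0, 1, 18, 0, 1, 2].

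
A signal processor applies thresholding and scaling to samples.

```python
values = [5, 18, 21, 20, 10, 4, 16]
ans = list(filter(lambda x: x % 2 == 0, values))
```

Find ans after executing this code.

Step 1: Filter elements divisible by 2:
  5 % 2 = 1: removed
  18 % 2 = 0: kept
  21 % 2 = 1: removed
  20 % 2 = 0: kept
  10 % 2 = 0: kept
  4 % 2 = 0: kept
  16 % 2 = 0: kept
Therefore ans = [18, 20, 10, 4, 16].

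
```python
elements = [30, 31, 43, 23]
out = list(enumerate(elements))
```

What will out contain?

Step 1: enumerate pairs each element with its index:
  (0, 30)
  (1, 31)
  (2, 43)
  (3, 23)
Therefore out = [(0, 30), (1, 31), (2, 43), (3, 23)].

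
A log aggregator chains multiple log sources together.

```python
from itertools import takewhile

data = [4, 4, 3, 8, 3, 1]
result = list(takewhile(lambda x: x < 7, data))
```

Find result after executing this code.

Step 1: takewhile stops at first element >= 7:
  4 < 7: take
  4 < 7: take
  3 < 7: take
  8 >= 7: stop
Therefore result = [4, 4, 3].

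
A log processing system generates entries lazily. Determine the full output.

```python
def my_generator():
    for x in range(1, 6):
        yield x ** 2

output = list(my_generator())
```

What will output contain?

Step 1: For each x in range(1, 6), yield x**2:
  x=1: yield 1**2 = 1
  x=2: yield 2**2 = 4
  x=3: yield 3**2 = 9
  x=4: yield 4**2 = 16
  x=5: yield 5**2 = 25
Therefore output = [1, 4, 9, 16, 25].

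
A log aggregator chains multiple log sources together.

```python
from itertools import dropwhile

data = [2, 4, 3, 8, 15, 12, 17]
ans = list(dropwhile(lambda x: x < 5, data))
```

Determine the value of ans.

Step 1: dropwhile drops elements while < 5:
  2 < 5: dropped
  4 < 5: dropped
  3 < 5: dropped
  8: kept (dropping stopped)
Step 2: Remaining elements kept regardless of condition.
Therefore ans = [8, 15, 12, 17].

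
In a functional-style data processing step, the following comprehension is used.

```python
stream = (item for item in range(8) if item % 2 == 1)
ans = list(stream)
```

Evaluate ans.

Step 1: Filter range(8) keeping only odd values:
  item=0: even, excluded
  item=1: odd, included
  item=2: even, excluded
  item=3: odd, included
  item=4: even, excluded
  item=5: odd, included
  item=6: even, excluded
  item=7: odd, included
Therefore ans = [1, 3, 5, 7].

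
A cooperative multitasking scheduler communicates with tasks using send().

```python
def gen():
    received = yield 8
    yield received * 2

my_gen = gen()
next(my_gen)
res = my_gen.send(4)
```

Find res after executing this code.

Step 1: next(my_gen) advances to first yield, producing 8.
Step 2: send(4) resumes, received = 4.
Step 3: yield received * 2 = 4 * 2 = 8.
Therefore res = 8.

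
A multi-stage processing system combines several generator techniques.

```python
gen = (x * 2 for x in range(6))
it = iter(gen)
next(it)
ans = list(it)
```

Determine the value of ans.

Step 1: Generator produces [0, 2, 4, 6, 8, 10].
Step 2: next(it) consumes first element (0).
Step 3: list(it) collects remaining: [2, 4, 6, 8, 10].
Therefore ans = [2, 4, 6, 8, 10].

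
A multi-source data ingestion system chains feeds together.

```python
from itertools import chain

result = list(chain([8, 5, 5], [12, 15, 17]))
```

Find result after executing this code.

Step 1: chain() concatenates iterables: [8, 5, 5] + [12, 15, 17].
Therefore result = [8, 5, 5, 12, 15, 17].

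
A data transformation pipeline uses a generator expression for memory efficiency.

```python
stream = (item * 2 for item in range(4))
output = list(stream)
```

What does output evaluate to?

Step 1: For each item in range(4), compute item*2:
  item=0: 0*2 = 0
  item=1: 1*2 = 2
  item=2: 2*2 = 4
  item=3: 3*2 = 6
Therefore output = [0, 2, 4, 6].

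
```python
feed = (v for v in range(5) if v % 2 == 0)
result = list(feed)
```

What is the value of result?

Step 1: Filter range(5) keeping only even values:
  v=0: even, included
  v=1: odd, excluded
  v=2: even, included
  v=3: odd, excluded
  v=4: even, included
Therefore result = [0, 2, 4].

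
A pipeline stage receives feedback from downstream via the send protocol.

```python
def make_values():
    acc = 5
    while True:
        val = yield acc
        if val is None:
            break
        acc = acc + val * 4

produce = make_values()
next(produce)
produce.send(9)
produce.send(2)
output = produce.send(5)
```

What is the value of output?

Step 1: next() -> yield acc=5.
Step 2: send(9) -> val=9, acc = 5 + 9*4 = 41, yield 41.
Step 3: send(2) -> val=2, acc = 41 + 2*4 = 49, yield 49.
Step 4: send(5) -> val=5, acc = 49 + 5*4 = 69, yield 69.
Therefore output = 69.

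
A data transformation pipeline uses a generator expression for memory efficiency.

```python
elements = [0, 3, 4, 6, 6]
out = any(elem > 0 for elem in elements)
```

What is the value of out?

Step 1: Check elem > 0 for each element in [0, 3, 4, 6, 6]:
  0 > 0: False
  3 > 0: True
  4 > 0: True
  6 > 0: True
  6 > 0: True
Step 2: any() returns True.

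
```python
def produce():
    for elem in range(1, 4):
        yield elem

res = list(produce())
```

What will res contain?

Step 1: The generator yields each value from range(1, 4).
Step 2: list() consumes all yields: [1, 2, 3].
Therefore res = [1, 2, 3].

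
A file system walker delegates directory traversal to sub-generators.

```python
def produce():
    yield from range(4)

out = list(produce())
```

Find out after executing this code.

Step 1: yield from delegates to the iterable, yielding each element.
Step 2: Collected values: [0, 1, 2, 3].
Therefore out = [0, 1, 2, 3].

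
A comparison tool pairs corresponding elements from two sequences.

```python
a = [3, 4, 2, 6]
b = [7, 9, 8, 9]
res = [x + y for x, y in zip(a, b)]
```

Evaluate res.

Step 1: Add corresponding elements:
  3 + 7 = 10
  4 + 9 = 13
  2 + 8 = 10
  6 + 9 = 15
Therefore res = [10, 13, 10, 15].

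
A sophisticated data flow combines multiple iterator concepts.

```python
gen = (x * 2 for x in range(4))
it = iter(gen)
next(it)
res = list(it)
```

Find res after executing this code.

Step 1: Generator produces [0, 2, 4, 6].
Step 2: next(it) consumes first element (0).
Step 3: list(it) collects remaining: [2, 4, 6].
Therefore res = [2, 4, 6].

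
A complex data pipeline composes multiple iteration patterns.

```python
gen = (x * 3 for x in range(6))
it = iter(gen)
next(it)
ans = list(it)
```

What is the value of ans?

Step 1: Generator produces [0, 3, 6, 9, 12, 15].
Step 2: next(it) consumes first element (0).
Step 3: list(it) collects remaining: [3, 6, 9, 12, 15].
Therefore ans = [3, 6, 9, 12, 15].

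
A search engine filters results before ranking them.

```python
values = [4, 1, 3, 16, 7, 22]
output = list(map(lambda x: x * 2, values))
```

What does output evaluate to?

Step 1: Apply lambda x: x * 2 to each element:
  4 -> 8
  1 -> 2
  3 -> 6
  16 -> 32
  7 -> 14
  22 -> 44
Therefore output = [8, 2, 6, 32, 14, 44].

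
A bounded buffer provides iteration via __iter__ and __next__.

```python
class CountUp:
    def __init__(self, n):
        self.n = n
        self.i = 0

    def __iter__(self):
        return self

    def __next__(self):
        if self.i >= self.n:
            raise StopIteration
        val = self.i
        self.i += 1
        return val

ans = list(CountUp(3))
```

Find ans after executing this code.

Step 1: CountUp(3) creates an iterator counting 0 to 2.
Step 2: list() consumes all values: [0, 1, 2].
Therefore ans = [0, 1, 2].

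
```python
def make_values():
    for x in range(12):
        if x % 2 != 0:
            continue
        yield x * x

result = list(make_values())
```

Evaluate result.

Step 1: Only yield x**2 when x is divisible by 2:
  x=0: 0 % 2 == 0, yield 0**2 = 0
  x=2: 2 % 2 == 0, yield 2**2 = 4
  x=4: 4 % 2 == 0, yield 4**2 = 16
  x=6: 6 % 2 == 0, yield 6**2 = 36
  x=8: 8 % 2 == 0, yield 8**2 = 64
  x=10: 10 % 2 == 0, yield 10**2 = 100
Therefore result = [0, 4, 16, 36, 64, 100].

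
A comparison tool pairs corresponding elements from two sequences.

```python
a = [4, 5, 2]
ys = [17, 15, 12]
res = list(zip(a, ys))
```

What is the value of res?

Step 1: zip pairs elements at same index:
  Index 0: (4, 17)
  Index 1: (5, 15)
  Index 2: (2, 12)
Therefore res = [(4, 17), (5, 15), (2, 12)].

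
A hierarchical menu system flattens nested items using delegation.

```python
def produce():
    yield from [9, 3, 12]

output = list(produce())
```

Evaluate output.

Step 1: yield from delegates to the iterable, yielding each element.
Step 2: Collected values: [9, 3, 12].
Therefore output = [9, 3, 12].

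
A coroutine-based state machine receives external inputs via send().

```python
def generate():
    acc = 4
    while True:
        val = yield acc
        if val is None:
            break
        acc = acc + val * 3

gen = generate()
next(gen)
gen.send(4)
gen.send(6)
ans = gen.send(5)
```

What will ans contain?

Step 1: next() -> yield acc=4.
Step 2: send(4) -> val=4, acc = 4 + 4*3 = 16, yield 16.
Step 3: send(6) -> val=6, acc = 16 + 6*3 = 34, yield 34.
Step 4: send(5) -> val=5, acc = 34 + 5*3 = 49, yield 49.
Therefore ans = 49.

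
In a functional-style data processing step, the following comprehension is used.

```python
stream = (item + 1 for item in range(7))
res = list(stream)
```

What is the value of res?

Step 1: For each item in range(7), compute item+1:
  item=0: 0+1 = 1
  item=1: 1+1 = 2
  item=2: 2+1 = 3
  item=3: 3+1 = 4
  item=4: 4+1 = 5
  item=5: 5+1 = 6
  item=6: 6+1 = 7
Therefore res = [1, 2, 3, 4, 5, 6, 7].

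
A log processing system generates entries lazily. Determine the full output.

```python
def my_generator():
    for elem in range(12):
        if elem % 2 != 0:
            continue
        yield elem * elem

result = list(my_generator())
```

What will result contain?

Step 1: Only yield elem**2 when elem is divisible by 2:
  elem=0: 0 % 2 == 0, yield 0**2 = 0
  elem=2: 2 % 2 == 0, yield 2**2 = 4
  elem=4: 4 % 2 == 0, yield 4**2 = 16
  elem=6: 6 % 2 == 0, yield 6**2 = 36
  elem=8: 8 % 2 == 0, yield 8**2 = 64
  elem=10: 10 % 2 == 0, yield 10**2 = 100
Therefore result = [0, 4, 16, 36, 64, 100].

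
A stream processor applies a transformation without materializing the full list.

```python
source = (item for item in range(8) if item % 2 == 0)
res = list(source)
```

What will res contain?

Step 1: Filter range(8) keeping only even values:
  item=0: even, included
  item=1: odd, excluded
  item=2: even, included
  item=3: odd, excluded
  item=4: even, included
  item=5: odd, excluded
  item=6: even, included
  item=7: odd, excluded
Therefore res = [0, 2, 4, 6].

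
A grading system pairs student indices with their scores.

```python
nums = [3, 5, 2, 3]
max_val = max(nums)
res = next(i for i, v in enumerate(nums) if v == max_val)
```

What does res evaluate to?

Step 1: max([3, 5, 2, 3]) = 5.
Step 2: Find first index where value == 5:
  Index 0: 3 != 5
  Index 1: 5 == 5, found!
Therefore res = 1.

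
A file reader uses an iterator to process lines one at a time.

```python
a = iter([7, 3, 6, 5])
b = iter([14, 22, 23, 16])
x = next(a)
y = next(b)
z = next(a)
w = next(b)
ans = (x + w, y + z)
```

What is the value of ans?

Step 1: a iterates [7, 3, 6, 5], b iterates [14, 22, 23, 16].
Step 2: x = next(a) = 7, y = next(b) = 14.
Step 3: z = next(a) = 3, w = next(b) = 22.
Step 4: ans = (7 + 22, 14 + 3) = (29, 17).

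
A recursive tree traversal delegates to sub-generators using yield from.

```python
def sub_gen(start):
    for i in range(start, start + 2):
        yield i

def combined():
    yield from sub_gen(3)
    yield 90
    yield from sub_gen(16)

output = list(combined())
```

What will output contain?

Step 1: combined() delegates to sub_gen(3):
  yield 3
  yield 4
Step 2: yield 90
Step 3: Delegates to sub_gen(16):
  yield 16
  yield 17
Therefore output = [3, 4, 90, 16, 17].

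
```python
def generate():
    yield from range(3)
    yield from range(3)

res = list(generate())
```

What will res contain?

Step 1: Trace yields in order:
  yield 0
  yield 1
  yield 2
  yield 0
  yield 1
  yield 2
Therefore res = [0, 1, 2, 0, 1, 2].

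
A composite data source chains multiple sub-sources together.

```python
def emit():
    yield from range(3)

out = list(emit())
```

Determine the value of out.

Step 1: yield from delegates to the iterable, yielding each element.
Step 2: Collected values: [0, 1, 2].
Therefore out = [0, 1, 2].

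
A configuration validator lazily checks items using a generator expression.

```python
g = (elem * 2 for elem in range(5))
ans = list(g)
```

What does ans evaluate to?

Step 1: For each elem in range(5), compute elem*2:
  elem=0: 0*2 = 0
  elem=1: 1*2 = 2
  elem=2: 2*2 = 4
  elem=3: 3*2 = 6
  elem=4: 4*2 = 8
Therefore ans = [0, 2, 4, 6, 8].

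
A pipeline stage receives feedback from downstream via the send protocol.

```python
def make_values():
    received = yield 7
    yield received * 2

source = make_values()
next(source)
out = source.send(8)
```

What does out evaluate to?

Step 1: next(source) advances to first yield, producing 7.
Step 2: send(8) resumes, received = 8.
Step 3: yield received * 2 = 8 * 2 = 16.
Therefore out = 16.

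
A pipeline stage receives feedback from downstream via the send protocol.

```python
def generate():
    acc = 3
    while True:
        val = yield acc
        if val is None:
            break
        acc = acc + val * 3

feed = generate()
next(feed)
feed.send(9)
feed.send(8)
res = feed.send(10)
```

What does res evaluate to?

Step 1: next() -> yield acc=3.
Step 2: send(9) -> val=9, acc = 3 + 9*3 = 30, yield 30.
Step 3: send(8) -> val=8, acc = 30 + 8*3 = 54, yield 54.
Step 4: send(10) -> val=10, acc = 54 + 10*3 = 84, yield 84.
Therefore res = 84.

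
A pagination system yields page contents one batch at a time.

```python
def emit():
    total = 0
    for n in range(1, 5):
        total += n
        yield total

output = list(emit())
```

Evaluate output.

Step 1: Generator accumulates running sum:
  n=1: total = 1, yield 1
  n=2: total = 3, yield 3
  n=3: total = 6, yield 6
  n=4: total = 10, yield 10
Therefore output = [1, 3, 6, 10].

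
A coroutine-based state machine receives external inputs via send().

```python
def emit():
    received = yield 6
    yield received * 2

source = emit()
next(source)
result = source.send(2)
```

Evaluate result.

Step 1: next(source) advances to first yield, producing 6.
Step 2: send(2) resumes, received = 2.
Step 3: yield received * 2 = 2 * 2 = 4.
Therefore result = 4.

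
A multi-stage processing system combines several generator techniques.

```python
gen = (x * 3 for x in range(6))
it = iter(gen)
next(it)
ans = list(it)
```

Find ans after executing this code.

Step 1: Generator produces [0, 3, 6, 9, 12, 15].
Step 2: next(it) consumes first element (0).
Step 3: list(it) collects remaining: [3, 6, 9, 12, 15].
Therefore ans = [3, 6, 9, 12, 15].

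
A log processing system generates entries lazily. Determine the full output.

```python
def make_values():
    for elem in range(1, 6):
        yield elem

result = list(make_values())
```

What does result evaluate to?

Step 1: The generator yields each value from range(1, 6).
Step 2: list() consumes all yields: [1, 2, 3, 4, 5].
Therefore result = [1, 2, 3, 4, 5].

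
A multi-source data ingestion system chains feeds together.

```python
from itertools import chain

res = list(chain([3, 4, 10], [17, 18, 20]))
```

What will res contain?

Step 1: chain() concatenates iterables: [3, 4, 10] + [17, 18, 20].
Therefore res = [3, 4, 10, 17, 18, 20].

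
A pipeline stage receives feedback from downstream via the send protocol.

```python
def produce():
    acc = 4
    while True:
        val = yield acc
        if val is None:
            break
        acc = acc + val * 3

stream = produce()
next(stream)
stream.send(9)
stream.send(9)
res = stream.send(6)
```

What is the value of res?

Step 1: next() -> yield acc=4.
Step 2: send(9) -> val=9, acc = 4 + 9*3 = 31, yield 31.
Step 3: send(9) -> val=9, acc = 31 + 9*3 = 58, yield 58.
Step 4: send(6) -> val=6, acc = 58 + 6*3 = 76, yield 76.
Therefore res = 76.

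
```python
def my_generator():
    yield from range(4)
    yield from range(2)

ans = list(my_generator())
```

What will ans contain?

Step 1: Trace yields in order:
  yield 0
  yield 1
  yield 2
  yield 3
  yield 0
  yield 1
Therefore ans = [0, 1, 2, 3, 0, 1].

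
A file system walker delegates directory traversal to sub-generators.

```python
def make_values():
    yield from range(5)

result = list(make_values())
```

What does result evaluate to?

Step 1: yield from delegates to the iterable, yielding each element.
Step 2: Collected values: [0, 1, 2, 3, 4].
Therefore result = [0, 1, 2, 3, 4].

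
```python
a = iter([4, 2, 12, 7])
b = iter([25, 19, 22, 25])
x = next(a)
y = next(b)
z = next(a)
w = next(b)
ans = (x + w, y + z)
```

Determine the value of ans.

Step 1: a iterates [4, 2, 12, 7], b iterates [25, 19, 22, 25].
Step 2: x = next(a) = 4, y = next(b) = 25.
Step 3: z = next(a) = 2, w = next(b) = 19.
Step 4: ans = (4 + 19, 25 + 2) = (23, 27).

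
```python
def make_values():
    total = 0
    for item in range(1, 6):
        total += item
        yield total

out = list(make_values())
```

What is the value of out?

Step 1: Generator accumulates running sum:
  item=1: total = 1, yield 1
  item=2: total = 3, yield 3
  item=3: total = 6, yield 6
  item=4: total = 10, yield 10
  item=5: total = 15, yield 15
Therefore out = [1, 3, 6, 10, 15].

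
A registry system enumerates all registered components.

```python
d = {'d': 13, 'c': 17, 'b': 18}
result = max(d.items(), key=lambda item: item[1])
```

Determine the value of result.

Step 1: Find item with maximum value:
  ('d', 13)
  ('c', 17)
  ('b', 18)
Step 2: Maximum value is 18 at key 'b'.
Therefore result = ('b', 18).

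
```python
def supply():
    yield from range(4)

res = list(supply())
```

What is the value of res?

Step 1: yield from delegates to the iterable, yielding each element.
Step 2: Collected values: [0, 1, 2, 3].
Therefore res = [0, 1, 2, 3].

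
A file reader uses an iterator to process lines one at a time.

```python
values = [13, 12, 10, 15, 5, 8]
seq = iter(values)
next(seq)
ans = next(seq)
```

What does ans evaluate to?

Step 1: Create iterator over [13, 12, 10, 15, 5, 8].
Step 2: next() consumes 13.
Step 3: next() returns 12.
Therefore ans = 12.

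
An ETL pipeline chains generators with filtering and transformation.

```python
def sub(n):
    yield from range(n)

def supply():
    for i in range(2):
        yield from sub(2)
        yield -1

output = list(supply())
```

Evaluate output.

Step 1: For each i in range(2):
  i=0: yield from sub(2) -> [0, 1], then yield -1
  i=1: yield from sub(2) -> [0, 1], then yield -1
Therefore output = [0, 1, -1, 0, 1, -1].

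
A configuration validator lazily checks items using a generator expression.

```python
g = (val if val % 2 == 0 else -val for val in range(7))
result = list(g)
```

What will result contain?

Step 1: For each val in range(7), yield val if even, else -val:
  val=0: even, yield 0
  val=1: odd, yield -1
  val=2: even, yield 2
  val=3: odd, yield -3
  val=4: even, yield 4
  val=5: odd, yield -5
  val=6: even, yield 6
Therefore result = [0, -1, 2, -3, 4, -5, 6].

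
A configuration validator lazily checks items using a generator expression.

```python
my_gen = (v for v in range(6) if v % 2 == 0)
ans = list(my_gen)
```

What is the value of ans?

Step 1: Filter range(6) keeping only even values:
  v=0: even, included
  v=1: odd, excluded
  v=2: even, included
  v=3: odd, excluded
  v=4: even, included
  v=5: odd, excluded
Therefore ans = [0, 2, 4].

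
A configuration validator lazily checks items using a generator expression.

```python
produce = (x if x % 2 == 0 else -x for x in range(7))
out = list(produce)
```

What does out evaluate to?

Step 1: For each x in range(7), yield x if even, else -x:
  x=0: even, yield 0
  x=1: odd, yield -1
  x=2: even, yield 2
  x=3: odd, yield -3
  x=4: even, yield 4
  x=5: odd, yield -5
  x=6: even, yield 6
Therefore out = [0, -1, 2, -3, 4, -5, 6].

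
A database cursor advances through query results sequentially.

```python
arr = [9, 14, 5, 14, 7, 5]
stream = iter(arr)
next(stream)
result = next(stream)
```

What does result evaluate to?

Step 1: Create iterator over [9, 14, 5, 14, 7, 5].
Step 2: next() consumes 9.
Step 3: next() returns 14.
Therefore result = 14.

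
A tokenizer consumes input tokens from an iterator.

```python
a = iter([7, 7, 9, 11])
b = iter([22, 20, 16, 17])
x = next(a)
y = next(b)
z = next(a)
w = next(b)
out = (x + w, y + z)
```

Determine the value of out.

Step 1: a iterates [7, 7, 9, 11], b iterates [22, 20, 16, 17].
Step 2: x = next(a) = 7, y = next(b) = 22.
Step 3: z = next(a) = 7, w = next(b) = 20.
Step 4: out = (7 + 20, 22 + 7) = (27, 29).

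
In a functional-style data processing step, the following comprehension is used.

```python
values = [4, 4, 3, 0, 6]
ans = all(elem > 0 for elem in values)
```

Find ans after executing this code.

Step 1: Check elem > 0 for each element in [4, 4, 3, 0, 6]:
  4 > 0: True
  4 > 0: True
  3 > 0: True
  0 > 0: False
  6 > 0: True
Step 2: all() returns False.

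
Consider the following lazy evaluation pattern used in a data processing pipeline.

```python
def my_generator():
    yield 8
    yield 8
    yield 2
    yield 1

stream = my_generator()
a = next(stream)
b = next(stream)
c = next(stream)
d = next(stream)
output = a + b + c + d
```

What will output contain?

Step 1: Create generator and consume all values:
  a = next(stream) = 8
  b = next(stream) = 8
  c = next(stream) = 2
  d = next(stream) = 1
Step 2: output = 8 + 8 + 2 + 1 = 19.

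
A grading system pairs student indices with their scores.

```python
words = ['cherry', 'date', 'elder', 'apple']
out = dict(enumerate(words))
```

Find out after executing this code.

Step 1: enumerate pairs indices with words:
  0 -> 'cherry'
  1 -> 'date'
  2 -> 'elder'
  3 -> 'apple'
Therefore out = {0: 'cherry', 1: 'date', 2: 'elder', 3: 'apple'}.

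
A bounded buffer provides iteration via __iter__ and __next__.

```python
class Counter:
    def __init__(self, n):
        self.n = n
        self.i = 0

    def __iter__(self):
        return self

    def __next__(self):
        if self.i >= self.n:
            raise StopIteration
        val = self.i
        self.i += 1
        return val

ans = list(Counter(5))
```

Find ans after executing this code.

Step 1: Counter(5) creates an iterator counting 0 to 4.
Step 2: list() consumes all values: [0, 1, 2, 3, 4].
Therefore ans = [0, 1, 2, 3, 4].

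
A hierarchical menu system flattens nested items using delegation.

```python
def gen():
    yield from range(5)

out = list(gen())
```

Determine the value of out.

Step 1: yield from delegates to the iterable, yielding each element.
Step 2: Collected values: [0, 1, 2, 3, 4].
Therefore out = [0, 1, 2, 3, 4].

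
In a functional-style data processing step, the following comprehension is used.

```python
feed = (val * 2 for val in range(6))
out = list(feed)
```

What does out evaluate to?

Step 1: For each val in range(6), compute val*2:
  val=0: 0*2 = 0
  val=1: 1*2 = 2
  val=2: 2*2 = 4
  val=3: 3*2 = 6
  val=4: 4*2 = 8
  val=5: 5*2 = 10
Therefore out = [0, 2, 4, 6, 8, 10].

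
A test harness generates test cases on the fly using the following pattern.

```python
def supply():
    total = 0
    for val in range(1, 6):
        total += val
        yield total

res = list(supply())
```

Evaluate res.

Step 1: Generator accumulates running sum:
  val=1: total = 1, yield 1
  val=2: total = 3, yield 3
  val=3: total = 6, yield 6
  val=4: total = 10, yield 10
  val=5: total = 15, yield 15
Therefore res = [1, 3, 6, 10, 15].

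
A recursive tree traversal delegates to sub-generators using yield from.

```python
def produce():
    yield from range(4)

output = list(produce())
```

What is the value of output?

Step 1: yield from delegates to the iterable, yielding each element.
Step 2: Collected values: [0, 1, 2, 3].
Therefore output = [0, 1, 2, 3].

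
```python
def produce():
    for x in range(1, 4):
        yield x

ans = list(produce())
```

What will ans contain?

Step 1: The generator yields each value from range(1, 4).
Step 2: list() consumes all yields: [1, 2, 3].
Therefore ans = [1, 2, 3].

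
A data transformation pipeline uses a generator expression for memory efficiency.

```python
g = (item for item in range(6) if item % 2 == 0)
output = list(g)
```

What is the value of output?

Step 1: Filter range(6) keeping only even values:
  item=0: even, included
  item=1: odd, excluded
  item=2: even, included
  item=3: odd, excluded
  item=4: even, included
  item=5: odd, excluded
Therefore output = [0, 2, 4].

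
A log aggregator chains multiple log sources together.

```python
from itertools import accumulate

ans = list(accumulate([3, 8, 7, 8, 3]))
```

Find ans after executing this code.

Step 1: accumulate computes running sums:
  + 3 = 3
  + 8 = 11
  + 7 = 18
  + 8 = 26
  + 3 = 29
Therefore ans = [3, 11, 18, 26, 29].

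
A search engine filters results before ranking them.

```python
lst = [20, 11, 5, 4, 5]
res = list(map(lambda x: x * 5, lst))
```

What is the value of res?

Step 1: Apply lambda x: x * 5 to each element:
  20 -> 100
  11 -> 55
  5 -> 25
  4 -> 20
  5 -> 25
Therefore res = [100, 55, 25, 20, 25].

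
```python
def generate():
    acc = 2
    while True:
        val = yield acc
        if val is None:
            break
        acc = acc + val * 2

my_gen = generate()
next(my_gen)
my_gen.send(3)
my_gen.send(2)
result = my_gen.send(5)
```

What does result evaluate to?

Step 1: next() -> yield acc=2.
Step 2: send(3) -> val=3, acc = 2 + 3*2 = 8, yield 8.
Step 3: send(2) -> val=2, acc = 8 + 2*2 = 12, yield 12.
Step 4: send(5) -> val=5, acc = 12 + 5*2 = 22, yield 22.
Therefore result = 22.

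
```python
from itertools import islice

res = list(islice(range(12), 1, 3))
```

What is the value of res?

Step 1: islice(range(12), 1, 3) takes elements at indices [1, 3).
Step 2: Elements: [1, 2].
Therefore res = [1, 2].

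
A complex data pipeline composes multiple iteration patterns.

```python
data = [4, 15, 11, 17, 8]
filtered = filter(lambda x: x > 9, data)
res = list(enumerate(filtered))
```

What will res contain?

Step 1: Filter [4, 15, 11, 17, 8] for > 9: [15, 11, 17].
Step 2: enumerate re-indexes from 0: [(0, 15), (1, 11), (2, 17)].
Therefore res = [(0, 15), (1, 11), (2, 17)].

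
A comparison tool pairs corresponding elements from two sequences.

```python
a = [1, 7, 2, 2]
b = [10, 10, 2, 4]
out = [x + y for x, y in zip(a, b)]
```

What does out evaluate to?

Step 1: Add corresponding elements:
  1 + 10 = 11
  7 + 10 = 17
  2 + 2 = 4
  2 + 4 = 6
Therefore out = [11, 17, 4, 6].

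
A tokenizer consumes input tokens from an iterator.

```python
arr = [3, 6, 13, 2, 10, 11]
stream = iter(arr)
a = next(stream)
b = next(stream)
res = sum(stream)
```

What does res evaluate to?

Step 1: Create iterator over [3, 6, 13, 2, 10, 11].
Step 2: a = next() = 3, b = next() = 6.
Step 3: sum() of remaining [13, 2, 10, 11] = 36.
Therefore res = 36.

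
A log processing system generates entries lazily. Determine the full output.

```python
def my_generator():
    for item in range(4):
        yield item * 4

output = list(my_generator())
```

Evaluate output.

Step 1: For each item in range(4), yield item * 4:
  item=0: yield 0 * 4 = 0
  item=1: yield 1 * 4 = 4
  item=2: yield 2 * 4 = 8
  item=3: yield 3 * 4 = 12
Therefore output = [0, 4, 8, 12].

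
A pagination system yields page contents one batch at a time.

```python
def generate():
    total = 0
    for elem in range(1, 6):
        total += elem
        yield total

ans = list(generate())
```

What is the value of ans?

Step 1: Generator accumulates running sum:
  elem=1: total = 1, yield 1
  elem=2: total = 3, yield 3
  elem=3: total = 6, yield 6
  elem=4: total = 10, yield 10
  elem=5: total = 15, yield 15
Therefore ans = [1, 3, 6, 10, 15].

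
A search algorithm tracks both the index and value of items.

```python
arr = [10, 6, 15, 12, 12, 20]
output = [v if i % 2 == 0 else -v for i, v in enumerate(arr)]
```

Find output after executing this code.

Step 1: For each (i, v), keep v if i is even, negate if odd:
  i=0 (even): keep 10
  i=1 (odd): negate to -6
  i=2 (even): keep 15
  i=3 (odd): negate to -12
  i=4 (even): keep 12
  i=5 (odd): negate to -20
Therefore output = [10, -6, 15, -12, 12, -20].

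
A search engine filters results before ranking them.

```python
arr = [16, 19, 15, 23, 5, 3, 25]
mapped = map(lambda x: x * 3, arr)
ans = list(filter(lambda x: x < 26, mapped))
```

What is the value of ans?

Step 1: Map x * 3:
  16 -> 48
  19 -> 57
  15 -> 45
  23 -> 69
  5 -> 15
  3 -> 9
  25 -> 75
Step 2: Filter for < 26:
  48: removed
  57: removed
  45: removed
  69: removed
  15: kept
  9: kept
  75: removed
Therefore ans = [15, 9].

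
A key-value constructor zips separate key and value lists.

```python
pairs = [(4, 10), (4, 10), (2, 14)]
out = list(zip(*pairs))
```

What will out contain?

Step 1: zip(*pairs) transposes: unzips [(4, 10), (4, 10), (2, 14)] into separate sequences.
Step 2: First elements: (4, 4, 2), second elements: (10, 10, 14).
Therefore out = [(4, 4, 2), (10, 10, 14)].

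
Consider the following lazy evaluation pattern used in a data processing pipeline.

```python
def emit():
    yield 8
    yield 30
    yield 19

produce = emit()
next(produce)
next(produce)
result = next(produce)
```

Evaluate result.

Step 1: emit() creates a generator.
Step 2: next(produce) yields 8 (consumed and discarded).
Step 3: next(produce) yields 30 (consumed and discarded).
Step 4: next(produce) yields 19, assigned to result.
Therefore result = 19.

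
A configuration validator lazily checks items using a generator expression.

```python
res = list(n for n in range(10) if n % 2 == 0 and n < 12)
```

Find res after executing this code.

Step 1: Filter range(10) where n % 2 == 0 and n < 12:
  n=0: both conditions met, included
  n=1: excluded (1 % 2 != 0)
  n=2: both conditions met, included
  n=3: excluded (3 % 2 != 0)
  n=4: both conditions met, included
  n=5: excluded (5 % 2 != 0)
  n=6: both conditions met, included
  n=7: excluded (7 % 2 != 0)
  n=8: both conditions met, included
  n=9: excluded (9 % 2 != 0)
Therefore res = [0, 2, 4, 6, 8].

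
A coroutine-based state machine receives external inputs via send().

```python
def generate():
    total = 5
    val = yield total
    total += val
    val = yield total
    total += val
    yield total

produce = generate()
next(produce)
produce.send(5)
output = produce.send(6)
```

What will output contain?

Step 1: next() -> yield total=5.
Step 2: send(5) -> val=5, total = 5+5 = 10, yield 10.
Step 3: send(6) -> val=6, total = 10+6 = 16, yield 16.
Therefore output = 16.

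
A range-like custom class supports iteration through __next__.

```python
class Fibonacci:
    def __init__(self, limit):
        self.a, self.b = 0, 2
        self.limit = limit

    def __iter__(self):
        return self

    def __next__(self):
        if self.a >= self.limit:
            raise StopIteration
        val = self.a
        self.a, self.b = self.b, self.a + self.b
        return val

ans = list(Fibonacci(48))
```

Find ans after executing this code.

Step 1: Fibonacci-like sequence (a=0, b=2) until >= 48:
  Yield 0, then a,b = 2,2
  Yield 2, then a,b = 2,4
  Yield 2, then a,b = 4,6
  Yield 4, then a,b = 6,10
  Yield 6, then a,b = 10,16
  Yield 10, then a,b = 16,26
  Yield 16, then a,b = 26,42
  Yield 26, then a,b = 42,68
  Yield 42, then a,b = 68,110
Step 2: 68 >= 48, stop.
Therefore ans = [0, 2, 2, 4, 6, 10, 16, 26, 42].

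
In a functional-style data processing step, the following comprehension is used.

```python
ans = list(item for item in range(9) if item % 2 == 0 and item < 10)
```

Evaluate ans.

Step 1: Filter range(9) where item % 2 == 0 and item < 10:
  item=0: both conditions met, included
  item=1: excluded (1 % 2 != 0)
  item=2: both conditions met, included
  item=3: excluded (3 % 2 != 0)
  item=4: both conditions met, included
  item=5: excluded (5 % 2 != 0)
  item=6: both conditions met, included
  item=7: excluded (7 % 2 != 0)
  item=8: both conditions met, included
Therefore ans = [0, 2, 4, 6, 8].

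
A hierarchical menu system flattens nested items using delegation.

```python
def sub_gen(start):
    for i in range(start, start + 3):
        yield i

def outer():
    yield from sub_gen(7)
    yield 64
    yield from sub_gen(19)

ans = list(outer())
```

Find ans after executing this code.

Step 1: outer() delegates to sub_gen(7):
  yield 7
  yield 8
  yield 9
Step 2: yield 64
Step 3: Delegates to sub_gen(19):
  yield 19
  yield 20
  yield 21
Therefore ans = [7, 8, 9, 64, 19, 20, 21].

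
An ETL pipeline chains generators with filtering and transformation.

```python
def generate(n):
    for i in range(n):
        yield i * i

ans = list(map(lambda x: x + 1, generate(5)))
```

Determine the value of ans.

Step 1: generate(5) yields squares: [0, 1, 4, 9, 16].
Step 2: map adds 1 to each: [1, 2, 5, 10, 17].
Therefore ans = [1, 2, 5, 10, 17].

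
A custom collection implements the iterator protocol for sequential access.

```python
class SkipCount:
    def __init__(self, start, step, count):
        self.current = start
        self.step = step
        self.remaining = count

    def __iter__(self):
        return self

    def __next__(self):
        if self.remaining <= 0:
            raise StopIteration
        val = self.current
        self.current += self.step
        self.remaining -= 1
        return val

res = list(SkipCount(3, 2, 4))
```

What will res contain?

Step 1: SkipCount starts at 3, increments by 2, for 4 steps:
  Yield 3, then current += 2
  Yield 5, then current += 2
  Yield 7, then current += 2
  Yield 9, then current += 2
Therefore res = [3, 5, 7, 9].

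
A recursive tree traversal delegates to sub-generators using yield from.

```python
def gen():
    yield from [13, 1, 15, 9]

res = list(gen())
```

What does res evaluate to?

Step 1: yield from delegates to the iterable, yielding each element.
Step 2: Collected values: [13, 1, 15, 9].
Therefore res = [13, 1, 15, 9].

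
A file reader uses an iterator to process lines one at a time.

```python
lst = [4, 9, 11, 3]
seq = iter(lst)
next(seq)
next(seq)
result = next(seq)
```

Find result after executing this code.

Step 1: Create iterator over [4, 9, 11, 3].
Step 2: next() consumes 4.
Step 3: next() consumes 9.
Step 4: next() returns 11.
Therefore result = 11.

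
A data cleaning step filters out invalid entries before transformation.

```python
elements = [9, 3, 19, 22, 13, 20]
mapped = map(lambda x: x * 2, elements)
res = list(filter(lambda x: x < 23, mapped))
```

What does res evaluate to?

Step 1: Map x * 2:
  9 -> 18
  3 -> 6
  19 -> 38
  22 -> 44
  13 -> 26
  20 -> 40
Step 2: Filter for < 23:
  18: kept
  6: kept
  38: removed
  44: removed
  26: removed
  40: removed
Therefore res = [18, 6].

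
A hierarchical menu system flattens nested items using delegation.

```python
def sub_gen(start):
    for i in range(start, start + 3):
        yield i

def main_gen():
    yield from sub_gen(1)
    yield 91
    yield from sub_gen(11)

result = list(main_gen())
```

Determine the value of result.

Step 1: main_gen() delegates to sub_gen(1):
  yield 1
  yield 2
  yield 3
Step 2: yield 91
Step 3: Delegates to sub_gen(11):
  yield 11
  yield 12
  yield 13
Therefore result = [1, 2, 3, 91, 11, 12, 13].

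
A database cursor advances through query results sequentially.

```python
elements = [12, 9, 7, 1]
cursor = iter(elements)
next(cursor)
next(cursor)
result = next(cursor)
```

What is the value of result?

Step 1: Create iterator over [12, 9, 7, 1].
Step 2: next() consumes 12.
Step 3: next() consumes 9.
Step 4: next() returns 7.
Therefore result = 7.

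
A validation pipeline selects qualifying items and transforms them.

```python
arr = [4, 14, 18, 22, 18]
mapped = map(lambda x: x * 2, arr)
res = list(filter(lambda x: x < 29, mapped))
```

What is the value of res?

Step 1: Map x * 2:
  4 -> 8
  14 -> 28
  18 -> 36
  22 -> 44
  18 -> 36
Step 2: Filter for < 29:
  8: kept
  28: kept
  36: removed
  44: removed
  36: removed
Therefore res = [8, 28].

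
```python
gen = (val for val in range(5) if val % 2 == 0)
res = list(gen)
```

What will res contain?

Step 1: Filter range(5) keeping only even values:
  val=0: even, included
  val=1: odd, excluded
  val=2: even, included
  val=3: odd, excluded
  val=4: even, included
Therefore res = [0, 2, 4].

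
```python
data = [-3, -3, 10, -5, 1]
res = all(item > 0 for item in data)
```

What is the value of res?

Step 1: Check item > 0 for each element in [-3, -3, 10, -5, 1]:
  -3 > 0: False
  -3 > 0: False
  10 > 0: True
  -5 > 0: False
  1 > 0: True
Step 2: all() returns False.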